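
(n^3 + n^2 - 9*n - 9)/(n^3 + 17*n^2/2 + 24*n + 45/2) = 2*(n^2 - 2*n - 3)/(2*n^2 + 11*n + 15)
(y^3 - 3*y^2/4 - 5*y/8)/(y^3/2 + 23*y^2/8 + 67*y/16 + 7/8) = 2*y*(8*y^2 - 6*y - 5)/(8*y^3 + 46*y^2 + 67*y + 14)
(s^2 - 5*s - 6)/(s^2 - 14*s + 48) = (s + 1)/(s - 8)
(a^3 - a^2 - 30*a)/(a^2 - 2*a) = (a^2 - a - 30)/(a - 2)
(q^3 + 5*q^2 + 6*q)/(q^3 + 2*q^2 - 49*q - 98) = q*(q + 3)/(q^2 - 49)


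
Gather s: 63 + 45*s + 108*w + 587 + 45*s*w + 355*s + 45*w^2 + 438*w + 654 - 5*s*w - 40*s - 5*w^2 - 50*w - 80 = s*(40*w + 360) + 40*w^2 + 496*w + 1224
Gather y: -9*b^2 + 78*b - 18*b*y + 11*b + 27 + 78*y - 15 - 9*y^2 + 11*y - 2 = -9*b^2 + 89*b - 9*y^2 + y*(89 - 18*b) + 10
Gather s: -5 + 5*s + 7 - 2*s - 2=3*s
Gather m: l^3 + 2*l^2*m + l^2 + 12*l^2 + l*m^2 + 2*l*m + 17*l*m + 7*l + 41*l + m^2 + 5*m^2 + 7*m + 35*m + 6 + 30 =l^3 + 13*l^2 + 48*l + m^2*(l + 6) + m*(2*l^2 + 19*l + 42) + 36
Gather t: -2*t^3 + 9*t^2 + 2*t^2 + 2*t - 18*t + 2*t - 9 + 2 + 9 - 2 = -2*t^3 + 11*t^2 - 14*t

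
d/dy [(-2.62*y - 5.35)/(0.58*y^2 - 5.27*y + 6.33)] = (1.5196*y^2 + 6.206*y - 44.7791)/(0.3364*y^4 - 6.1132*y^3 + 35.1157*y^2 - 66.7182*y + 40.0689)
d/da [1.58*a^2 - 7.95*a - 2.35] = 3.16*a - 7.95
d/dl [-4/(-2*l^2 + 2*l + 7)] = 8*(1 - 2*l)/(-2*l^2 + 2*l + 7)^2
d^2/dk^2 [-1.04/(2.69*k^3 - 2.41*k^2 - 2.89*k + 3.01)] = ((16.7856*k - 5.0128)*(2.69*k^3 - 2.41*k^2 - 2.89*k + 3.01) - 1.04*(-16.14*k^2 + 9.64*k + 5.78)*(-8.07*k^2 + 4.82*k + 2.89))/(2.69*k^3 - 2.41*k^2 - 2.89*k + 3.01)^3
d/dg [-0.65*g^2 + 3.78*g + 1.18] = 3.78 - 1.3*g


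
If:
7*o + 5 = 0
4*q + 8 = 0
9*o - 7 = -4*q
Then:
No Solution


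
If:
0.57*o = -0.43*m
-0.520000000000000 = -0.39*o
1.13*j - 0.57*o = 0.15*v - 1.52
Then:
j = 0.132743362831858*v - 0.672566371681416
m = -1.77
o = 1.33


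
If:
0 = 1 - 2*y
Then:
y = 1/2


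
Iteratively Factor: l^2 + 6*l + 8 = (l + 2)*(l + 4)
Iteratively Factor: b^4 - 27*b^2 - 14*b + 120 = (b + 4)*(b^3 - 4*b^2 - 11*b + 30) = (b - 5)*(b + 4)*(b^2 + b - 6) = (b - 5)*(b + 3)*(b + 4)*(b - 2)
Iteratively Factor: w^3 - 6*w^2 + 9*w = (w - 3)*(w^2 - 3*w) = w*(w - 3)*(w - 3)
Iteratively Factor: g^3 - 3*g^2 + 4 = (g - 2)*(g^2 - g - 2) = (g - 2)^2*(g + 1)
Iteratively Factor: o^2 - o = (o)*(o - 1)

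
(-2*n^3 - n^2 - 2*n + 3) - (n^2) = -2*n^3 - 2*n^2 - 2*n + 3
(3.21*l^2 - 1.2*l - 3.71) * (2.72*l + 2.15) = 8.7312*l^3 + 3.6375*l^2 - 12.6712*l - 7.9765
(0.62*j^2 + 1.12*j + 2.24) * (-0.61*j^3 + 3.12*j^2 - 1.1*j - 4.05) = -0.3782*j^5 + 1.2512*j^4 + 1.446*j^3 + 3.2458*j^2 - 7.0*j - 9.072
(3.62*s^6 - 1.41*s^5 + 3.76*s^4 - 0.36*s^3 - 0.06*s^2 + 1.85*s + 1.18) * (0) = 0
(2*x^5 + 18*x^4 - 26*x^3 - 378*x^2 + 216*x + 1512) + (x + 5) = 2*x^5 + 18*x^4 - 26*x^3 - 378*x^2 + 217*x + 1517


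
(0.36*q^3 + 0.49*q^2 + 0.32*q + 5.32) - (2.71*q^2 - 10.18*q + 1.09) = 0.36*q^3 - 2.22*q^2 + 10.5*q + 4.23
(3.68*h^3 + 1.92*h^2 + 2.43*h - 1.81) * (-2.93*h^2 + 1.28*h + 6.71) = -10.7824*h^5 - 0.9152*h^4 + 20.0305*h^3 + 21.2969*h^2 + 13.9885*h - 12.1451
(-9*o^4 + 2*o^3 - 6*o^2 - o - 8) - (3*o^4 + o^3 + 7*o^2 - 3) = -12*o^4 + o^3 - 13*o^2 - o - 5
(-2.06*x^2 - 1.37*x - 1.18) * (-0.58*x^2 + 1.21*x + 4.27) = 1.1948*x^4 - 1.698*x^3 - 9.7695*x^2 - 7.2777*x - 5.0386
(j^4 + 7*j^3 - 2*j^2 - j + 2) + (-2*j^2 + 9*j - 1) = j^4 + 7*j^3 - 4*j^2 + 8*j + 1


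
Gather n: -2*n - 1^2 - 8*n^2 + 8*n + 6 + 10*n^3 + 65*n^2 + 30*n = 10*n^3 + 57*n^2 + 36*n + 5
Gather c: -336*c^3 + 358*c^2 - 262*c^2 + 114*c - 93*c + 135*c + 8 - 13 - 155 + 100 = -336*c^3 + 96*c^2 + 156*c - 60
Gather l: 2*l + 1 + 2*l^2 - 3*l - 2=2*l^2 - l - 1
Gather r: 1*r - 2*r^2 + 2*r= -2*r^2 + 3*r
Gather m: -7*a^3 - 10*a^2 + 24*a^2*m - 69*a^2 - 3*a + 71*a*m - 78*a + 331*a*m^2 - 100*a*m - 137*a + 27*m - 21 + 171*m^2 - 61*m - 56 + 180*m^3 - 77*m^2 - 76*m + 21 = -7*a^3 - 79*a^2 - 218*a + 180*m^3 + m^2*(331*a + 94) + m*(24*a^2 - 29*a - 110) - 56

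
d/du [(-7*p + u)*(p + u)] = -6*p + 2*u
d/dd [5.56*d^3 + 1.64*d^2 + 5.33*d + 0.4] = 16.68*d^2 + 3.28*d + 5.33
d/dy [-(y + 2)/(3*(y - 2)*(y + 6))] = (y^2 + 4*y + 20)/(3*(y^4 + 8*y^3 - 8*y^2 - 96*y + 144))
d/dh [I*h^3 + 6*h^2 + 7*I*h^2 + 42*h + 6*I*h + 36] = 3*I*h^2 + h*(12 + 14*I) + 42 + 6*I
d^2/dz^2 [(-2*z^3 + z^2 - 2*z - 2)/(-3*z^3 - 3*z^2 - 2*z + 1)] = 2*(-27*z^6 + 18*z^5 + 216*z^4 + 149*z^3 + 105*z^2 + 78*z + 17)/(27*z^9 + 81*z^8 + 135*z^7 + 108*z^6 + 36*z^5 - 27*z^4 - 19*z^3 - 3*z^2 + 6*z - 1)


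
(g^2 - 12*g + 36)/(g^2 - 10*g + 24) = (g - 6)/(g - 4)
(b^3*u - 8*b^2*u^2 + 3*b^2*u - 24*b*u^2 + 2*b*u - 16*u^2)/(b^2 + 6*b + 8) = u*(b^2 - 8*b*u + b - 8*u)/(b + 4)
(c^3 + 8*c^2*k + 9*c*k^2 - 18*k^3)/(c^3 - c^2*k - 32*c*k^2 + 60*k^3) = (c^2 + 2*c*k - 3*k^2)/(c^2 - 7*c*k + 10*k^2)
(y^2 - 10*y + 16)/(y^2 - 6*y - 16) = (y - 2)/(y + 2)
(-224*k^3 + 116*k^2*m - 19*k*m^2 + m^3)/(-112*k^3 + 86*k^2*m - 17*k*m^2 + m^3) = (4*k - m)/(2*k - m)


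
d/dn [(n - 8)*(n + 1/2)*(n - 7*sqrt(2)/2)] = 3*n^2 - 15*n - 7*sqrt(2)*n - 4 + 105*sqrt(2)/4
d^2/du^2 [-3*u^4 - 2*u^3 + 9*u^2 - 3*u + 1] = -36*u^2 - 12*u + 18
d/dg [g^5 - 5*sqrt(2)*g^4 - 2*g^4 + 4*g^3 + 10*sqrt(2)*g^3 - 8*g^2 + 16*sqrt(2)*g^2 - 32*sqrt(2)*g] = 5*g^4 - 20*sqrt(2)*g^3 - 8*g^3 + 12*g^2 + 30*sqrt(2)*g^2 - 16*g + 32*sqrt(2)*g - 32*sqrt(2)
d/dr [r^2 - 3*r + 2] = 2*r - 3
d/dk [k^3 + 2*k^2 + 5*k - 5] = 3*k^2 + 4*k + 5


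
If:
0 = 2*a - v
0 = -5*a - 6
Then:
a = -6/5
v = -12/5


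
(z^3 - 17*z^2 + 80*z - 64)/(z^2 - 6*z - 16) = (z^2 - 9*z + 8)/(z + 2)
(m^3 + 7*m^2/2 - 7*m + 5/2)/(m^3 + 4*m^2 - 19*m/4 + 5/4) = 2*(m - 1)/(2*m - 1)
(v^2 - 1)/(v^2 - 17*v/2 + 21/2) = 2*(v^2 - 1)/(2*v^2 - 17*v + 21)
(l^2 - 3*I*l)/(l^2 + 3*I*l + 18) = l/(l + 6*I)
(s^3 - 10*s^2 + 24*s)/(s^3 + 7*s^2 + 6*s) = (s^2 - 10*s + 24)/(s^2 + 7*s + 6)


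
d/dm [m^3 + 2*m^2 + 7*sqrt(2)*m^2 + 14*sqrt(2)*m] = 3*m^2 + 4*m + 14*sqrt(2)*m + 14*sqrt(2)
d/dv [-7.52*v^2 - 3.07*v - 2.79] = -15.04*v - 3.07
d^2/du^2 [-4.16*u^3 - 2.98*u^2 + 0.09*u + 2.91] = -24.96*u - 5.96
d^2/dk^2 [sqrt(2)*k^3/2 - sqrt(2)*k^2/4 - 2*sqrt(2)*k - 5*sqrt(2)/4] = sqrt(2)*(6*k - 1)/2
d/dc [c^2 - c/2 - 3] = 2*c - 1/2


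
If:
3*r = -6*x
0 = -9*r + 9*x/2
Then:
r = 0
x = 0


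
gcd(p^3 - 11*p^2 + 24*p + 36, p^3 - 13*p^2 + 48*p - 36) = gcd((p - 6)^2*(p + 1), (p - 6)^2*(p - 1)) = p^2 - 12*p + 36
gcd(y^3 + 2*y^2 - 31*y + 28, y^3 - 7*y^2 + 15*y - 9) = y - 1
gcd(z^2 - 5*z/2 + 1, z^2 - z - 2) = z - 2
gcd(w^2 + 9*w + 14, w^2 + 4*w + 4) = w + 2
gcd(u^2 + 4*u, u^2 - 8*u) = u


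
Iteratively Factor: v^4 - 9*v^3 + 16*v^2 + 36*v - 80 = (v - 4)*(v^3 - 5*v^2 - 4*v + 20) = (v - 4)*(v - 2)*(v^2 - 3*v - 10) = (v - 5)*(v - 4)*(v - 2)*(v + 2)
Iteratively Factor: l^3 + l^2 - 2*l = (l - 1)*(l^2 + 2*l) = l*(l - 1)*(l + 2)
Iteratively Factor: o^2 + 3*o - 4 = (o + 4)*(o - 1)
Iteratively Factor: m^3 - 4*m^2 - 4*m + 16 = (m + 2)*(m^2 - 6*m + 8) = (m - 4)*(m + 2)*(m - 2)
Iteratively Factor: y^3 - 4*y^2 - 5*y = (y)*(y^2 - 4*y - 5) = y*(y - 5)*(y + 1)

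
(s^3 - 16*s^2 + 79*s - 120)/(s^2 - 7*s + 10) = (s^2 - 11*s + 24)/(s - 2)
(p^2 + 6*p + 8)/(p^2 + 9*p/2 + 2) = 2*(p + 2)/(2*p + 1)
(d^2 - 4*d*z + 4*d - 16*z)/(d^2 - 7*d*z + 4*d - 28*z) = (-d + 4*z)/(-d + 7*z)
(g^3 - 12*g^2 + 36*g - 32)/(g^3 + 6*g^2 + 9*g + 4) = (g^3 - 12*g^2 + 36*g - 32)/(g^3 + 6*g^2 + 9*g + 4)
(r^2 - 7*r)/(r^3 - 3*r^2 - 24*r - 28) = r/(r^2 + 4*r + 4)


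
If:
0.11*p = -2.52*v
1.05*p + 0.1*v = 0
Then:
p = 0.00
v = 0.00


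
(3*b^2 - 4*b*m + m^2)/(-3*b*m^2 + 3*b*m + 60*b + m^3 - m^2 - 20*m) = (-b + m)/(m^2 - m - 20)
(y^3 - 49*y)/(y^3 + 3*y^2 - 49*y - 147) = y/(y + 3)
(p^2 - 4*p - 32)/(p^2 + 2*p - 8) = (p - 8)/(p - 2)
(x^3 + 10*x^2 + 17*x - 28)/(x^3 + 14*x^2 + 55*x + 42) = (x^2 + 3*x - 4)/(x^2 + 7*x + 6)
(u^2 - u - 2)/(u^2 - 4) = (u + 1)/(u + 2)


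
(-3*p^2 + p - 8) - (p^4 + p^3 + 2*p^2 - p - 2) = -p^4 - p^3 - 5*p^2 + 2*p - 6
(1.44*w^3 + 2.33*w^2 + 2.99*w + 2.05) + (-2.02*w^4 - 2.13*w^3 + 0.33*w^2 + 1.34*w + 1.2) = -2.02*w^4 - 0.69*w^3 + 2.66*w^2 + 4.33*w + 3.25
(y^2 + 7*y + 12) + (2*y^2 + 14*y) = 3*y^2 + 21*y + 12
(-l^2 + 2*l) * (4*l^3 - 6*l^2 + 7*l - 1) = -4*l^5 + 14*l^4 - 19*l^3 + 15*l^2 - 2*l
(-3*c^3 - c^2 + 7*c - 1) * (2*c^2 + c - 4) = -6*c^5 - 5*c^4 + 25*c^3 + 9*c^2 - 29*c + 4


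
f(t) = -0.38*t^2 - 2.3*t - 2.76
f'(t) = -0.76*t - 2.3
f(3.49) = -15.42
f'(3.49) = -4.95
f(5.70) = -28.22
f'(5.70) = -6.63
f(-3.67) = 0.56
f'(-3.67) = 0.49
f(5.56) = -27.30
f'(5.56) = -6.53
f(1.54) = -7.20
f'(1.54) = -3.47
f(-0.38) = -1.94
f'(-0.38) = -2.01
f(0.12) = -3.04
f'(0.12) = -2.39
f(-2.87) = 0.71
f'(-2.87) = -0.12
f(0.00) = -2.76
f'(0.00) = -2.30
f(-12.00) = -29.88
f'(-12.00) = 6.82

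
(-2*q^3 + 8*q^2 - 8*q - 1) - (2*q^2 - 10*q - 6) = -2*q^3 + 6*q^2 + 2*q + 5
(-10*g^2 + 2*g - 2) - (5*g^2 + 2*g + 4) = -15*g^2 - 6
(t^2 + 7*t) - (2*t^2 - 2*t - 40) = -t^2 + 9*t + 40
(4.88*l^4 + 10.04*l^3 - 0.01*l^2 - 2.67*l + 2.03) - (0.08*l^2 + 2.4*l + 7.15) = 4.88*l^4 + 10.04*l^3 - 0.09*l^2 - 5.07*l - 5.12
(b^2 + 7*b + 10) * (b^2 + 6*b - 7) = b^4 + 13*b^3 + 45*b^2 + 11*b - 70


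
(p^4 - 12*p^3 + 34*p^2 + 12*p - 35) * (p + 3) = p^5 - 9*p^4 - 2*p^3 + 114*p^2 + p - 105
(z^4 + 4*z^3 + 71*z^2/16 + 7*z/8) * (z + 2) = z^5 + 6*z^4 + 199*z^3/16 + 39*z^2/4 + 7*z/4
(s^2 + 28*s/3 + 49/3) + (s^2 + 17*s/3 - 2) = 2*s^2 + 15*s + 43/3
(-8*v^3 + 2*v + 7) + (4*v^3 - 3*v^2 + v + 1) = -4*v^3 - 3*v^2 + 3*v + 8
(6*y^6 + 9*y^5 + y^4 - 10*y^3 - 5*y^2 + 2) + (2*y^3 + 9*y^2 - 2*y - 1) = 6*y^6 + 9*y^5 + y^4 - 8*y^3 + 4*y^2 - 2*y + 1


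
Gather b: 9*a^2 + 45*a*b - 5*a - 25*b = 9*a^2 - 5*a + b*(45*a - 25)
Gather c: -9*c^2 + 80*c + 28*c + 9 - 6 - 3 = -9*c^2 + 108*c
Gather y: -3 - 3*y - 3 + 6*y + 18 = 3*y + 12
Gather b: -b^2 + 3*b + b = -b^2 + 4*b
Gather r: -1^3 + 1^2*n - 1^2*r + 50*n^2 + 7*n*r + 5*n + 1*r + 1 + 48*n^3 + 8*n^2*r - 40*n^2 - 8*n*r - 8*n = 48*n^3 + 10*n^2 - 2*n + r*(8*n^2 - n)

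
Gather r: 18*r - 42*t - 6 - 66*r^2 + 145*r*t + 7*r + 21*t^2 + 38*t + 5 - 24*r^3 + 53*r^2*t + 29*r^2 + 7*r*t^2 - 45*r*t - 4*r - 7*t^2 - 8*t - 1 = -24*r^3 + r^2*(53*t - 37) + r*(7*t^2 + 100*t + 21) + 14*t^2 - 12*t - 2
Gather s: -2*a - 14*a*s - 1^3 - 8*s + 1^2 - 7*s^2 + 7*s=-2*a - 7*s^2 + s*(-14*a - 1)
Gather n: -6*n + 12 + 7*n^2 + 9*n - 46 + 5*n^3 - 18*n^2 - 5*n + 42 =5*n^3 - 11*n^2 - 2*n + 8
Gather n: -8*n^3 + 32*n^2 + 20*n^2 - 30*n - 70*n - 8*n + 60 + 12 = -8*n^3 + 52*n^2 - 108*n + 72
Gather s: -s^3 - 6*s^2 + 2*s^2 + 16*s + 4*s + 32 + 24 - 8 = -s^3 - 4*s^2 + 20*s + 48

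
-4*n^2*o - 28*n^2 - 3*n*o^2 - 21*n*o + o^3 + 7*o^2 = (-4*n + o)*(n + o)*(o + 7)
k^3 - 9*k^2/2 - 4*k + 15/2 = (k - 5)*(k - 1)*(k + 3/2)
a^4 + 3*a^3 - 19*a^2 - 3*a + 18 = (a - 3)*(a - 1)*(a + 1)*(a + 6)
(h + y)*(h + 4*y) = h^2 + 5*h*y + 4*y^2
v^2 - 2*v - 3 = (v - 3)*(v + 1)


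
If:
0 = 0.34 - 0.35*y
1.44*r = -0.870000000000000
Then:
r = -0.60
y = 0.97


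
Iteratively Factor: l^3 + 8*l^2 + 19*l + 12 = (l + 1)*(l^2 + 7*l + 12) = (l + 1)*(l + 3)*(l + 4)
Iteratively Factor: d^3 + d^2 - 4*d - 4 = (d + 2)*(d^2 - d - 2) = (d + 1)*(d + 2)*(d - 2)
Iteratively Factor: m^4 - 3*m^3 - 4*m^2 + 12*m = (m)*(m^3 - 3*m^2 - 4*m + 12) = m*(m + 2)*(m^2 - 5*m + 6) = m*(m - 2)*(m + 2)*(m - 3)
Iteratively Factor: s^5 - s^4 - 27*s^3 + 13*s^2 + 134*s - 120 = (s - 5)*(s^4 + 4*s^3 - 7*s^2 - 22*s + 24) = (s - 5)*(s - 1)*(s^3 + 5*s^2 - 2*s - 24) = (s - 5)*(s - 1)*(s + 4)*(s^2 + s - 6) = (s - 5)*(s - 2)*(s - 1)*(s + 4)*(s + 3)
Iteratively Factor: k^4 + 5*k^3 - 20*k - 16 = (k + 1)*(k^3 + 4*k^2 - 4*k - 16) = (k + 1)*(k + 4)*(k^2 - 4) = (k - 2)*(k + 1)*(k + 4)*(k + 2)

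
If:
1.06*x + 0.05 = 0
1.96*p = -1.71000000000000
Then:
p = -0.87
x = -0.05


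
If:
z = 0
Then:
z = 0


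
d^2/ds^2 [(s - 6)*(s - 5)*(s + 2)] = 6*s - 18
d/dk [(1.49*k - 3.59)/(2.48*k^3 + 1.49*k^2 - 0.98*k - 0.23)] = (-7.3904*k^3 + 24.4895*k^2 + 10.6982*k - 3.8609)/(6.1504*k^6 + 7.3904*k^5 - 2.6407*k^4 - 4.0612*k^3 + 0.275*k^2 + 0.4508*k + 0.0529)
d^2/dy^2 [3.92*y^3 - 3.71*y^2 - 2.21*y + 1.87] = 23.52*y - 7.42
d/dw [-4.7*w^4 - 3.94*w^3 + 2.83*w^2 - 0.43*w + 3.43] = -18.8*w^3 - 11.82*w^2 + 5.66*w - 0.43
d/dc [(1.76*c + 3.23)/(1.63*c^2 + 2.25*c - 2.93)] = (2.8688*c^2 + 3.96*c - (1.76*c + 3.23)*(3.26*c + 2.25) - 5.1568)/(1.63*c^2 + 2.25*c - 2.93)^2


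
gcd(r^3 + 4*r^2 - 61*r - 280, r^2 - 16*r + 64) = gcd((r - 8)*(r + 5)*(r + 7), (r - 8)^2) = r - 8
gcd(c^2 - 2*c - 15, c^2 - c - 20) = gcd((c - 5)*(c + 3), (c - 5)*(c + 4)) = c - 5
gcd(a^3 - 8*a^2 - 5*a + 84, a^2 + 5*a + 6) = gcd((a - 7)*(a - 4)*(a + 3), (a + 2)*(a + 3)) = a + 3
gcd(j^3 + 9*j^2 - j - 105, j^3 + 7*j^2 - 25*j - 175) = j^2 + 12*j + 35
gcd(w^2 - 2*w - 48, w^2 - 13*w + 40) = w - 8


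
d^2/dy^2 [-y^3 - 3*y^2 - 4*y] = -6*y - 6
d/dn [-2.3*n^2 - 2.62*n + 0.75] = -4.6*n - 2.62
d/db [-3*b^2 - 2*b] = -6*b - 2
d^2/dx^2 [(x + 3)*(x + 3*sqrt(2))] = 2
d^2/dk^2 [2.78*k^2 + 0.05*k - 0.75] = 5.56000000000000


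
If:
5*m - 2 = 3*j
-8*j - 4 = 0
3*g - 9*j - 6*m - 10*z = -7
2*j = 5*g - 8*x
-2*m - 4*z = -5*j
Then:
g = -353/60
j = -1/2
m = 1/10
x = -341/96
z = -27/40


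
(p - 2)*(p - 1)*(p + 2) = p^3 - p^2 - 4*p + 4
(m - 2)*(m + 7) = m^2 + 5*m - 14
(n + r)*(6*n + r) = 6*n^2 + 7*n*r + r^2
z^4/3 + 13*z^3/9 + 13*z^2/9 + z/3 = z*(z/3 + 1/3)*(z + 1/3)*(z + 3)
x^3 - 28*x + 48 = (x - 4)*(x - 2)*(x + 6)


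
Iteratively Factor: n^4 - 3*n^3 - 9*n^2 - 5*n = (n - 5)*(n^3 + 2*n^2 + n) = (n - 5)*(n + 1)*(n^2 + n) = (n - 5)*(n + 1)^2*(n)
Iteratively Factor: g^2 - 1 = (g + 1)*(g - 1)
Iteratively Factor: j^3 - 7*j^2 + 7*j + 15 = (j + 1)*(j^2 - 8*j + 15) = (j - 3)*(j + 1)*(j - 5)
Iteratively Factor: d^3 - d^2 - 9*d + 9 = (d - 1)*(d^2 - 9) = (d - 3)*(d - 1)*(d + 3)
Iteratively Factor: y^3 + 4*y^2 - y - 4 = (y + 4)*(y^2 - 1) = (y - 1)*(y + 4)*(y + 1)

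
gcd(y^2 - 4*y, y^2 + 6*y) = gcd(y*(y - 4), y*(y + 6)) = y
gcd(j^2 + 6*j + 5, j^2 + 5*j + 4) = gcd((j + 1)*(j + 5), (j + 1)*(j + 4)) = j + 1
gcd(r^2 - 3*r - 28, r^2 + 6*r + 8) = r + 4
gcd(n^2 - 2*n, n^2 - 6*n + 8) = n - 2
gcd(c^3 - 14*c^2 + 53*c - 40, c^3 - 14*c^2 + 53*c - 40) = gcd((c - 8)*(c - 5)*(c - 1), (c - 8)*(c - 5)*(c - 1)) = c^3 - 14*c^2 + 53*c - 40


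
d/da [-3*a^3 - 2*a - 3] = -9*a^2 - 2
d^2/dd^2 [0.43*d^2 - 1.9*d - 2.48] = 0.860000000000000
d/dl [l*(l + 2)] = 2*l + 2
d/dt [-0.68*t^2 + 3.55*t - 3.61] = 3.55 - 1.36*t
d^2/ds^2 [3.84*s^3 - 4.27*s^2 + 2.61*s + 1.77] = 23.04*s - 8.54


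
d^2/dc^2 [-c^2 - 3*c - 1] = -2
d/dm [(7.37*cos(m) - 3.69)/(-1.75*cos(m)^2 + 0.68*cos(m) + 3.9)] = (-12.8975*cos(m)^2 + 12.915*cos(m) - 31.2522)*sin(m)/(3.0625*cos(m)^4 - 2.38*cos(m)^3 - 13.1876*cos(m)^2 + 5.304*cos(m) + 15.21)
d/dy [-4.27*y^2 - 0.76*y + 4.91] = -8.54*y - 0.76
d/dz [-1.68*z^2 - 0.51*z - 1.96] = -3.36*z - 0.51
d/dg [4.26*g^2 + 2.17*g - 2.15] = 8.52*g + 2.17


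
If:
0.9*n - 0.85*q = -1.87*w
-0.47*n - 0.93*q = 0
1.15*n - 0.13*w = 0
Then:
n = 0.00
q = 0.00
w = 0.00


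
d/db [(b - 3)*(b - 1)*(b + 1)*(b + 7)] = 4*b^3 + 12*b^2 - 44*b - 4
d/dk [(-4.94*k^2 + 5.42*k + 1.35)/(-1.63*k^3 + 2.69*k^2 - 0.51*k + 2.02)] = (-8.0522*k^4 + 17.6692*k^3 - 5.4589*k^2 - 27.2206*k + 11.6369)/(2.6569*k^6 - 8.7694*k^5 + 8.8987*k^4 - 9.329*k^3 + 11.1277*k^2 - 2.0604*k + 4.0804)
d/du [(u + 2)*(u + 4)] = 2*u + 6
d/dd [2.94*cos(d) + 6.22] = -2.94*sin(d)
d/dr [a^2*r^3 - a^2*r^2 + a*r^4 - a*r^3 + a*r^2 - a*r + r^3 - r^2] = 3*a^2*r^2 - 2*a^2*r + 4*a*r^3 - 3*a*r^2 + 2*a*r - a + 3*r^2 - 2*r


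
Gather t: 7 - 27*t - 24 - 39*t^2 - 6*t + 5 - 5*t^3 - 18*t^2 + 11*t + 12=-5*t^3 - 57*t^2 - 22*t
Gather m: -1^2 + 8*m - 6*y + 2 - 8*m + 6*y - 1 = 0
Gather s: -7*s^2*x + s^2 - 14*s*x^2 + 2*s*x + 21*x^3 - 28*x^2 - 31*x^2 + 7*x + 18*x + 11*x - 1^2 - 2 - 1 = s^2*(1 - 7*x) + s*(-14*x^2 + 2*x) + 21*x^3 - 59*x^2 + 36*x - 4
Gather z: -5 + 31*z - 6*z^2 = -6*z^2 + 31*z - 5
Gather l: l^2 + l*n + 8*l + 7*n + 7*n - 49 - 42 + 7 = l^2 + l*(n + 8) + 14*n - 84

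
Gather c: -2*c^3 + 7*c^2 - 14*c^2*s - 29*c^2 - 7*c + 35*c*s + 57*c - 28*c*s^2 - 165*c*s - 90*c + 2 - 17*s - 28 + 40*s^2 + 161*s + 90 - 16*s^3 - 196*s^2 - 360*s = -2*c^3 + c^2*(-14*s - 22) + c*(-28*s^2 - 130*s - 40) - 16*s^3 - 156*s^2 - 216*s + 64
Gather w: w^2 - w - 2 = w^2 - w - 2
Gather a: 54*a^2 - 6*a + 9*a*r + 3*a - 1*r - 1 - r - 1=54*a^2 + a*(9*r - 3) - 2*r - 2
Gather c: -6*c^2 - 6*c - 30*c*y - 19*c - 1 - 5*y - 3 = -6*c^2 + c*(-30*y - 25) - 5*y - 4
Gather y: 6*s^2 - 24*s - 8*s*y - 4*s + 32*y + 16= 6*s^2 - 28*s + y*(32 - 8*s) + 16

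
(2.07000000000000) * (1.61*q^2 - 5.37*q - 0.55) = 3.3327*q^2 - 11.1159*q - 1.1385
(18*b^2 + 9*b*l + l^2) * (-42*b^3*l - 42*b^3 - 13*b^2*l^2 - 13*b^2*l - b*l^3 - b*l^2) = -756*b^5*l - 756*b^5 - 612*b^4*l^2 - 612*b^4*l - 177*b^3*l^3 - 177*b^3*l^2 - 22*b^2*l^4 - 22*b^2*l^3 - b*l^5 - b*l^4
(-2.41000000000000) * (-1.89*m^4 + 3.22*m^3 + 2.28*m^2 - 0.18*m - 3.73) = 4.5549*m^4 - 7.7602*m^3 - 5.4948*m^2 + 0.4338*m + 8.9893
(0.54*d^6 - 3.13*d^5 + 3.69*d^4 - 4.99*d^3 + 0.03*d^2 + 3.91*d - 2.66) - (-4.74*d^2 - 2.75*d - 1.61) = 0.54*d^6 - 3.13*d^5 + 3.69*d^4 - 4.99*d^3 + 4.77*d^2 + 6.66*d - 1.05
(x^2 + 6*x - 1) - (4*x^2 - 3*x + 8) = -3*x^2 + 9*x - 9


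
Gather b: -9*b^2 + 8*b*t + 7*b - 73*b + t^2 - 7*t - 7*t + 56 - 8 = -9*b^2 + b*(8*t - 66) + t^2 - 14*t + 48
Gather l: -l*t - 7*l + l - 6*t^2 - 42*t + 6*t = l*(-t - 6) - 6*t^2 - 36*t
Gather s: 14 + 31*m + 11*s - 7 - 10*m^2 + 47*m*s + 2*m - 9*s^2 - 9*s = -10*m^2 + 33*m - 9*s^2 + s*(47*m + 2) + 7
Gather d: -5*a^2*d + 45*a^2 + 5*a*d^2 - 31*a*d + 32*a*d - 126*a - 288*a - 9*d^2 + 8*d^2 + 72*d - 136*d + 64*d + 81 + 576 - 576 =45*a^2 - 414*a + d^2*(5*a - 1) + d*(-5*a^2 + a) + 81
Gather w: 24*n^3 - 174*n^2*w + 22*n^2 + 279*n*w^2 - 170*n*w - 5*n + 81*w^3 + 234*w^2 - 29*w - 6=24*n^3 + 22*n^2 - 5*n + 81*w^3 + w^2*(279*n + 234) + w*(-174*n^2 - 170*n - 29) - 6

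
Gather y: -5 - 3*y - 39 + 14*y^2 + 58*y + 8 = 14*y^2 + 55*y - 36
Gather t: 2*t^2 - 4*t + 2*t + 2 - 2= 2*t^2 - 2*t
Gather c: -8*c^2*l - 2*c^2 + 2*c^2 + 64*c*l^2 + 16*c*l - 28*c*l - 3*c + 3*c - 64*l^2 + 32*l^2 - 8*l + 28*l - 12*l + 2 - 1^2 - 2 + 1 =-8*c^2*l + c*(64*l^2 - 12*l) - 32*l^2 + 8*l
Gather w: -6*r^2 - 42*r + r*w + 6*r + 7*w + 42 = -6*r^2 - 36*r + w*(r + 7) + 42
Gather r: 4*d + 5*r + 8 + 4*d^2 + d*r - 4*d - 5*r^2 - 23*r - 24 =4*d^2 - 5*r^2 + r*(d - 18) - 16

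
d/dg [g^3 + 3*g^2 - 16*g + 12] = 3*g^2 + 6*g - 16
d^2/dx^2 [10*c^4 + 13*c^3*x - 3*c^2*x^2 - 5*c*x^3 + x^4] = -6*c^2 - 30*c*x + 12*x^2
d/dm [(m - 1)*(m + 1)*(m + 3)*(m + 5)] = 4*m^3 + 24*m^2 + 28*m - 8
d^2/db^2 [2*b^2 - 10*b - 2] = 4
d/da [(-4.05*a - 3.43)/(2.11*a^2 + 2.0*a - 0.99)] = (8.5455*a^2 + 14.4746*a + 10.8695)/(4.4521*a^4 + 8.44*a^3 - 0.1778*a^2 - 3.96*a + 0.9801)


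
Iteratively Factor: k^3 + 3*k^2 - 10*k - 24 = (k - 3)*(k^2 + 6*k + 8) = (k - 3)*(k + 2)*(k + 4)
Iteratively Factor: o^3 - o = (o - 1)*(o^2 + o) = o*(o - 1)*(o + 1)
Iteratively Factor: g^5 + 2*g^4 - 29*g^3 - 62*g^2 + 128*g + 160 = (g + 4)*(g^4 - 2*g^3 - 21*g^2 + 22*g + 40) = (g - 2)*(g + 4)*(g^3 - 21*g - 20) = (g - 2)*(g + 1)*(g + 4)*(g^2 - g - 20) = (g - 2)*(g + 1)*(g + 4)^2*(g - 5)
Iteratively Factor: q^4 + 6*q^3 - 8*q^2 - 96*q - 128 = (q + 2)*(q^3 + 4*q^2 - 16*q - 64) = (q + 2)*(q + 4)*(q^2 - 16) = (q + 2)*(q + 4)^2*(q - 4)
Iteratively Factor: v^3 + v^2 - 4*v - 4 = (v + 1)*(v^2 - 4) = (v - 2)*(v + 1)*(v + 2)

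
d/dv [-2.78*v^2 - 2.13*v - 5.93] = -5.56*v - 2.13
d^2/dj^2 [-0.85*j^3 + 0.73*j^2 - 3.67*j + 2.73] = 1.46 - 5.1*j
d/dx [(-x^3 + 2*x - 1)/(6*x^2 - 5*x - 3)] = (-6*x^4 + 10*x^3 - 3*x^2 + 12*x - 11)/(36*x^4 - 60*x^3 - 11*x^2 + 30*x + 9)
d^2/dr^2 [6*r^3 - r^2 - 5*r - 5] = 36*r - 2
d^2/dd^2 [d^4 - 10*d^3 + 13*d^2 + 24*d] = 12*d^2 - 60*d + 26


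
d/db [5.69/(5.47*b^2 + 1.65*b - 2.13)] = (-62.2486*b - 9.3885)/(5.47*b^2 + 1.65*b - 2.13)^2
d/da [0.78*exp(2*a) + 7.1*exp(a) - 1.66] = (1.56*exp(a) + 7.1)*exp(a)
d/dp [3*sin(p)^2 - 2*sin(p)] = 2*(3*sin(p) - 1)*cos(p)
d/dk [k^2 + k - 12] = 2*k + 1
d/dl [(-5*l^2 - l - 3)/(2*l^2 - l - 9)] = (7*l^2 + 102*l + 6)/(4*l^4 - 4*l^3 - 35*l^2 + 18*l + 81)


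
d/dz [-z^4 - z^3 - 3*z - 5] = -4*z^3 - 3*z^2 - 3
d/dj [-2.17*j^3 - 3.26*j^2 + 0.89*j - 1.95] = -6.51*j^2 - 6.52*j + 0.89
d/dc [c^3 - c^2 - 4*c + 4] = 3*c^2 - 2*c - 4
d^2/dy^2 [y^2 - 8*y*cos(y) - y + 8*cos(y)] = 8*y*cos(y) + 16*sin(y) - 8*cos(y) + 2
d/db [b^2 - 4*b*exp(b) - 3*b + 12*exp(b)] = -4*b*exp(b) + 2*b + 8*exp(b) - 3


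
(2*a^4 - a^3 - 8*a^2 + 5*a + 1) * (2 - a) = -2*a^5 + 5*a^4 + 6*a^3 - 21*a^2 + 9*a + 2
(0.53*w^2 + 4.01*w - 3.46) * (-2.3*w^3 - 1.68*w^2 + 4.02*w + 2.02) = -1.219*w^5 - 10.1134*w^4 + 3.3518*w^3 + 23.0036*w^2 - 5.809*w - 6.9892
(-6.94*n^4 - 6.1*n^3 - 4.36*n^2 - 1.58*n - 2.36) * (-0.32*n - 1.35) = 2.2208*n^5 + 11.321*n^4 + 9.6302*n^3 + 6.3916*n^2 + 2.8882*n + 3.186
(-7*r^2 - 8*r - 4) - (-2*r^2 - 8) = -5*r^2 - 8*r + 4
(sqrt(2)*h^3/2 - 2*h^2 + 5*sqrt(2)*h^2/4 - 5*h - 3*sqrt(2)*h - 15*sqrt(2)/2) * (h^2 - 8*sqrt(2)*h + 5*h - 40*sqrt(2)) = sqrt(2)*h^5/2 - 10*h^4 + 15*sqrt(2)*h^4/4 - 75*h^3 + 77*sqrt(2)*h^3/4 - 77*h^2 + 195*sqrt(2)*h^2/2 + 325*sqrt(2)*h/2 + 360*h + 600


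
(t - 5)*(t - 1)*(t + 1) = t^3 - 5*t^2 - t + 5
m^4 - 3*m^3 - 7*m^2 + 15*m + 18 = (m - 3)^2*(m + 1)*(m + 2)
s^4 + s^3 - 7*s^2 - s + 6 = (s - 2)*(s - 1)*(s + 1)*(s + 3)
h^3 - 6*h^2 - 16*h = h*(h - 8)*(h + 2)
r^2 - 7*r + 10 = (r - 5)*(r - 2)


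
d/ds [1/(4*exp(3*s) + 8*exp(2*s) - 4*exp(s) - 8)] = (-3*exp(2*s) - 4*exp(s) + 1)*exp(s)/(4*(exp(3*s) + 2*exp(2*s) - exp(s) - 2)^2)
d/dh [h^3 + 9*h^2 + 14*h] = 3*h^2 + 18*h + 14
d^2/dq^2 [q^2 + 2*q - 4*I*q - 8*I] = 2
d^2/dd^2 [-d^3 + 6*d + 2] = -6*d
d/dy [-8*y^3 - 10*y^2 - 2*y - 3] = -24*y^2 - 20*y - 2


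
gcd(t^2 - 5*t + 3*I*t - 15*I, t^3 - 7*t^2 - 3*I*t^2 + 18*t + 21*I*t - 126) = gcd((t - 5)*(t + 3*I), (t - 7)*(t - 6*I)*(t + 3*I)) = t + 3*I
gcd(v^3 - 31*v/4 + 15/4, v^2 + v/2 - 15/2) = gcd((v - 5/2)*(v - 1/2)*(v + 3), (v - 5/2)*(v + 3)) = v^2 + v/2 - 15/2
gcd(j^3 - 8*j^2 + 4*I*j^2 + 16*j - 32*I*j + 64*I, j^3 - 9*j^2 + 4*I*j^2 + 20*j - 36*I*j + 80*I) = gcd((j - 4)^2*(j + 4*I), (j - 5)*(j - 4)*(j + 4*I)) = j^2 + j*(-4 + 4*I) - 16*I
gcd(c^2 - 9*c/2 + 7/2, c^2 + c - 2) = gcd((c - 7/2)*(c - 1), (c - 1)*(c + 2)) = c - 1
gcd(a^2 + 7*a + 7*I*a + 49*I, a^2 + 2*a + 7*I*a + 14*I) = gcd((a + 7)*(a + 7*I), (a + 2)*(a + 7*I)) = a + 7*I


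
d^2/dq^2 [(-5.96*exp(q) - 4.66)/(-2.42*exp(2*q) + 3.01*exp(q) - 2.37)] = (34.9041440000001*exp(4*q) + 152.577128*exp(3*q) - 306.93102*exp(2*q) - 22.170938*exp(q) + 66.719766)*exp(q)/(14.172488*exp(6*q) - 52.883292*exp(5*q) + 107.41533*exp(4*q) - 130.852225*exp(3*q) + 105.196005*exp(2*q) - 50.720607*exp(q) + 13.312053)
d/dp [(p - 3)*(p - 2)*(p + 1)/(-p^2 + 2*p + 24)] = (-p^4 + 4*p^3 + 65*p^2 - 180*p + 12)/(p^4 - 4*p^3 - 44*p^2 + 96*p + 576)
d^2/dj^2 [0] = 0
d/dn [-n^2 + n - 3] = 1 - 2*n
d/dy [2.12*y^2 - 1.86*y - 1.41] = 4.24*y - 1.86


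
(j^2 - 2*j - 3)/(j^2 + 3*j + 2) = (j - 3)/(j + 2)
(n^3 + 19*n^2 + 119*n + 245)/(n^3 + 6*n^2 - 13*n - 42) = (n^2 + 12*n + 35)/(n^2 - n - 6)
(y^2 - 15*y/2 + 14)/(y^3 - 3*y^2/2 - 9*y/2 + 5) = (2*y^2 - 15*y + 28)/(2*y^3 - 3*y^2 - 9*y + 10)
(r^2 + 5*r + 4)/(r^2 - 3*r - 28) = (r + 1)/(r - 7)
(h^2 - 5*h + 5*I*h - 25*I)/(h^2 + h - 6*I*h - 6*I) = (h^2 + 5*h*(-1 + I) - 25*I)/(h^2 + h*(1 - 6*I) - 6*I)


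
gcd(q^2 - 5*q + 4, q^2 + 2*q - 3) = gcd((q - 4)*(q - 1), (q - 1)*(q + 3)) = q - 1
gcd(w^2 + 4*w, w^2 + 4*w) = w^2 + 4*w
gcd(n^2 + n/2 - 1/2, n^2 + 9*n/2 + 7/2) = n + 1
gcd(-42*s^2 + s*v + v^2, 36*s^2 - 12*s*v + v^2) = 6*s - v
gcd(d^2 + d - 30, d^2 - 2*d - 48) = d + 6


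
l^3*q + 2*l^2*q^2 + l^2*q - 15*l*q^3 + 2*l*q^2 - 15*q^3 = (l - 3*q)*(l + 5*q)*(l*q + q)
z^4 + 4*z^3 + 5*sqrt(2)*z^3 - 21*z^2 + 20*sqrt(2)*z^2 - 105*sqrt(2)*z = z*(z - 3)*(z + 7)*(z + 5*sqrt(2))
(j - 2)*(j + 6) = j^2 + 4*j - 12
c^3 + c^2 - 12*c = c*(c - 3)*(c + 4)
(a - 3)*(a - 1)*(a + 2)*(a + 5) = a^4 + 3*a^3 - 15*a^2 - 19*a + 30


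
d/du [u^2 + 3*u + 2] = 2*u + 3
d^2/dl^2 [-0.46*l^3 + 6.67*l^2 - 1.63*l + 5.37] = 13.34 - 2.76*l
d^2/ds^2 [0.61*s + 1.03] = 0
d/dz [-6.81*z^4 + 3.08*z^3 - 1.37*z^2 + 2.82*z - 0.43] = -27.24*z^3 + 9.24*z^2 - 2.74*z + 2.82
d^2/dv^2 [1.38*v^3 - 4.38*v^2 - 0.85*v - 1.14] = 8.28*v - 8.76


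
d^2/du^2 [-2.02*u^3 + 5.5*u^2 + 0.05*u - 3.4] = 11.0 - 12.12*u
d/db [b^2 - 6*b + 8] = 2*b - 6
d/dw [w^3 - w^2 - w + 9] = 3*w^2 - 2*w - 1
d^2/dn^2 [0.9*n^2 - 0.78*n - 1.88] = 1.80000000000000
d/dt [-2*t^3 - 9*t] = -6*t^2 - 9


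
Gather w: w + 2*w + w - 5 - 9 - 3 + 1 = 4*w - 16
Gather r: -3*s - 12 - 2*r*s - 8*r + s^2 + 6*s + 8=r*(-2*s - 8) + s^2 + 3*s - 4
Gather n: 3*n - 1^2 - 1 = 3*n - 2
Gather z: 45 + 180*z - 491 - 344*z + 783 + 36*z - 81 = 256 - 128*z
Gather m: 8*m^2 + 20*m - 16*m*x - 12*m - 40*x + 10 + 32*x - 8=8*m^2 + m*(8 - 16*x) - 8*x + 2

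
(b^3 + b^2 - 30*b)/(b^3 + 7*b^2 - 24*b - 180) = b/(b + 6)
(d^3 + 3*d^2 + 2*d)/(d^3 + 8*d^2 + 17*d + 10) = d/(d + 5)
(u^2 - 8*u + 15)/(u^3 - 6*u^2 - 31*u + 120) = (u - 5)/(u^2 - 3*u - 40)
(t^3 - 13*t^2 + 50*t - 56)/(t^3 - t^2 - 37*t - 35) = (t^2 - 6*t + 8)/(t^2 + 6*t + 5)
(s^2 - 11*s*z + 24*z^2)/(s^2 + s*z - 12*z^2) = (s - 8*z)/(s + 4*z)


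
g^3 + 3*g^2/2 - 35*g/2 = g*(g - 7/2)*(g + 5)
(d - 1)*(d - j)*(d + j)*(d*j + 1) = d^4*j - d^3*j + d^3 - d^2*j^3 - d^2 + d*j^3 - d*j^2 + j^2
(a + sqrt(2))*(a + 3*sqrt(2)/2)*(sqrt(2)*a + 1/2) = sqrt(2)*a^3 + 11*a^2/2 + 17*sqrt(2)*a/4 + 3/2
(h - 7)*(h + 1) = h^2 - 6*h - 7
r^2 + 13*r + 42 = (r + 6)*(r + 7)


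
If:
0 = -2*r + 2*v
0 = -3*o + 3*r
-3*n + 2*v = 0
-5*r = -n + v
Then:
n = 0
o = 0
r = 0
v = 0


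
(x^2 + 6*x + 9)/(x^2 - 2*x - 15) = (x + 3)/(x - 5)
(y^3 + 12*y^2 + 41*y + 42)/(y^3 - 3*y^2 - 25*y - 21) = (y^2 + 9*y + 14)/(y^2 - 6*y - 7)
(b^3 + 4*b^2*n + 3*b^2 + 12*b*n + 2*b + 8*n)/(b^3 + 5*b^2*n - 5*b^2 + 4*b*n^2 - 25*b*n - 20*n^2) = (b^2 + 3*b + 2)/(b^2 + b*n - 5*b - 5*n)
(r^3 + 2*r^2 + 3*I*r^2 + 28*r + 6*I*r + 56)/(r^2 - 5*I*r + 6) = (r^3 + r^2*(2 + 3*I) + r*(28 + 6*I) + 56)/(r^2 - 5*I*r + 6)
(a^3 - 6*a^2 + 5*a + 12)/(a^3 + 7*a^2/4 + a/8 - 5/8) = 8*(a^2 - 7*a + 12)/(8*a^2 + 6*a - 5)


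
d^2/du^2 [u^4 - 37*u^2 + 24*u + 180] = 12*u^2 - 74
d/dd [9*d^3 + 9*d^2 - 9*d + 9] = 27*d^2 + 18*d - 9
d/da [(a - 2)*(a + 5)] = 2*a + 3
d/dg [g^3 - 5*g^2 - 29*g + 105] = 3*g^2 - 10*g - 29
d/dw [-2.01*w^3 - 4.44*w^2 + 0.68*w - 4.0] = -6.03*w^2 - 8.88*w + 0.68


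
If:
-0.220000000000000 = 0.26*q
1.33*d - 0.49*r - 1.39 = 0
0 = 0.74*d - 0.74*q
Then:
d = -0.85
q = -0.85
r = -5.13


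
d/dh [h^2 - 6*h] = 2*h - 6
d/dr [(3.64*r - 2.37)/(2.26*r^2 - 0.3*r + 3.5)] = (-8.2264*r^2 + 10.7124*r + 12.029)/(5.1076*r^4 - 1.356*r^3 + 15.91*r^2 - 2.1*r + 12.25)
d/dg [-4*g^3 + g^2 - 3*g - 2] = -12*g^2 + 2*g - 3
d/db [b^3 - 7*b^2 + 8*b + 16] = 3*b^2 - 14*b + 8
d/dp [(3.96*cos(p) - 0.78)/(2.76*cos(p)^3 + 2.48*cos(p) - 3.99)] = (21.8592*cos(p)^3 - 6.4584*cos(p)^2 + 13.866)*sin(p)/(2.76*cos(p)^3 + 2.48*cos(p) - 3.99)^2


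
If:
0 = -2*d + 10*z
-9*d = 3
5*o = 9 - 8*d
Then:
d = -1/3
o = 7/3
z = -1/15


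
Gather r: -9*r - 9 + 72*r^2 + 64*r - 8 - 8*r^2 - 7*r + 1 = 64*r^2 + 48*r - 16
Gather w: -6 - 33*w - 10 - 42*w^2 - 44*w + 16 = -42*w^2 - 77*w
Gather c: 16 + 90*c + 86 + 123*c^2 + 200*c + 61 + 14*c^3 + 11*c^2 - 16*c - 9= 14*c^3 + 134*c^2 + 274*c + 154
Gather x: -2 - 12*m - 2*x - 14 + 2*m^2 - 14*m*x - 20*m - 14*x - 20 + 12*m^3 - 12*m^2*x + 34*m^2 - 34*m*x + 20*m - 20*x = 12*m^3 + 36*m^2 - 12*m + x*(-12*m^2 - 48*m - 36) - 36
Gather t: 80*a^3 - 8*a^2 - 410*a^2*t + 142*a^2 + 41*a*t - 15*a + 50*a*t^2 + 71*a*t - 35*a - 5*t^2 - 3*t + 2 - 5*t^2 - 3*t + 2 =80*a^3 + 134*a^2 - 50*a + t^2*(50*a - 10) + t*(-410*a^2 + 112*a - 6) + 4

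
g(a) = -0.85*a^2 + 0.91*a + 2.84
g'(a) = 0.91 - 1.7*a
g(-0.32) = 2.46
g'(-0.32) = 1.45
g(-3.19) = -8.71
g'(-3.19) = 6.33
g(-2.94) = -7.18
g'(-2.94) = 5.91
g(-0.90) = 1.33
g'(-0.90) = 2.44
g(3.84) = -6.20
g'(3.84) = -5.62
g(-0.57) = 2.05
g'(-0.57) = 1.88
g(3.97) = -6.94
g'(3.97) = -5.84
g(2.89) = -1.63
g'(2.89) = -4.00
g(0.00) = 2.84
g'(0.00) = 0.91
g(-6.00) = -33.22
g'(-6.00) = 11.11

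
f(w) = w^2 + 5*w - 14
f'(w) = 2*w + 5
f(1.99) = -0.09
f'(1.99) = 8.98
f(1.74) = -2.27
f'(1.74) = 8.48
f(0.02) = -13.90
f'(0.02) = 5.04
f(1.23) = -6.34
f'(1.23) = 7.46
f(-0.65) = -16.83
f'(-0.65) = 3.70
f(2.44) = 4.15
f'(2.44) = 9.88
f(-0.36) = -15.67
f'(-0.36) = 4.28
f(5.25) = 39.81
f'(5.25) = 15.50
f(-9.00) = 22.00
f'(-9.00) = -13.00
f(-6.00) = -8.00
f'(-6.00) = -7.00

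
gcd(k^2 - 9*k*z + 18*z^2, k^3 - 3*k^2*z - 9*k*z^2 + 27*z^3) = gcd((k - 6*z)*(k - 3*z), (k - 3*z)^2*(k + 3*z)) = -k + 3*z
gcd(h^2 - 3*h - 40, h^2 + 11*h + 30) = h + 5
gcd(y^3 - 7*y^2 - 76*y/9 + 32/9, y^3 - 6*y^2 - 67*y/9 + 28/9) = y^2 + y - 4/9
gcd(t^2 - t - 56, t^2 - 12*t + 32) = t - 8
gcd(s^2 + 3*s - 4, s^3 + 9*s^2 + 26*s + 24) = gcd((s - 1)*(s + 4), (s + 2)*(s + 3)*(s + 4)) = s + 4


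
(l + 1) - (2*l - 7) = 8 - l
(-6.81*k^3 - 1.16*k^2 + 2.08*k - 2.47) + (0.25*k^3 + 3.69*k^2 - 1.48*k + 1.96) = -6.56*k^3 + 2.53*k^2 + 0.6*k - 0.51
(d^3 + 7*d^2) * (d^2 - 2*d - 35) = d^5 + 5*d^4 - 49*d^3 - 245*d^2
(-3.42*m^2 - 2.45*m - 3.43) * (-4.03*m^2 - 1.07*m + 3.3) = 13.7826*m^4 + 13.5329*m^3 + 5.1584*m^2 - 4.4149*m - 11.319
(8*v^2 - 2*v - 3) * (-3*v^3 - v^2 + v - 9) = -24*v^5 - 2*v^4 + 19*v^3 - 71*v^2 + 15*v + 27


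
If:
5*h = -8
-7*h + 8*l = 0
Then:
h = -8/5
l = -7/5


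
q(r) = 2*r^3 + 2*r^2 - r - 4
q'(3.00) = 65.00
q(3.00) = 65.00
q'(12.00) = 911.00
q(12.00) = 3728.00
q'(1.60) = 20.76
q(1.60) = 7.71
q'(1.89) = 27.99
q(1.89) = 14.76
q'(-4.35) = 95.14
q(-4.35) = -126.43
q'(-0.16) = -1.49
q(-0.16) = -3.80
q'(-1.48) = 6.22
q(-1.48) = -4.62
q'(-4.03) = 80.33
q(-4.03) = -98.39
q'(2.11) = 34.15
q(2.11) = 21.58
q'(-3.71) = 66.74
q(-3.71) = -74.89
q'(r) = 6*r^2 + 4*r - 1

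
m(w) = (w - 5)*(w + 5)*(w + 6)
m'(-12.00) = 263.00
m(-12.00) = -714.00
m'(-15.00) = 470.00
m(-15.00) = -1800.00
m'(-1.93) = -36.99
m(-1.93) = -86.59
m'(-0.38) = -29.13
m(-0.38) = -139.69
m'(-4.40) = -19.72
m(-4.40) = -9.02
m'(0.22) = -22.21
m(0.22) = -155.20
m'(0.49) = -18.40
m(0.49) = -160.69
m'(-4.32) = -20.85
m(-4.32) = -10.65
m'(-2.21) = -36.87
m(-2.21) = -76.24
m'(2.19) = 15.67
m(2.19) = -165.47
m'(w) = (w - 5)*(w + 5) + (w - 5)*(w + 6) + (w + 5)*(w + 6) = 3*w^2 + 12*w - 25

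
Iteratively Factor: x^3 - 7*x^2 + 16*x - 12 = (x - 2)*(x^2 - 5*x + 6) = (x - 2)^2*(x - 3)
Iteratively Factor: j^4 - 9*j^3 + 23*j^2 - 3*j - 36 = (j - 3)*(j^3 - 6*j^2 + 5*j + 12) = (j - 4)*(j - 3)*(j^2 - 2*j - 3) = (j - 4)*(j - 3)*(j + 1)*(j - 3)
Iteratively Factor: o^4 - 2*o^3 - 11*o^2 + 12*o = (o)*(o^3 - 2*o^2 - 11*o + 12) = o*(o - 1)*(o^2 - o - 12) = o*(o - 4)*(o - 1)*(o + 3)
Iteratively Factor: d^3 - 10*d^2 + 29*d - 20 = (d - 4)*(d^2 - 6*d + 5) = (d - 4)*(d - 1)*(d - 5)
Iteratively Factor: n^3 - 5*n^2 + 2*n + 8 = (n + 1)*(n^2 - 6*n + 8) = (n - 4)*(n + 1)*(n - 2)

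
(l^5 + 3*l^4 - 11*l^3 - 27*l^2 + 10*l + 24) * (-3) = -3*l^5 - 9*l^4 + 33*l^3 + 81*l^2 - 30*l - 72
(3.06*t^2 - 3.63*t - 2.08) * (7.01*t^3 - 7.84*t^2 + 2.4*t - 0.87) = 21.4506*t^5 - 49.4367*t^4 + 21.2224*t^3 + 4.933*t^2 - 1.8339*t + 1.8096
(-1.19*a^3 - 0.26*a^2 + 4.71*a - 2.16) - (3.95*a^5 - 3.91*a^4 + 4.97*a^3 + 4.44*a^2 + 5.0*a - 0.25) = -3.95*a^5 + 3.91*a^4 - 6.16*a^3 - 4.7*a^2 - 0.29*a - 1.91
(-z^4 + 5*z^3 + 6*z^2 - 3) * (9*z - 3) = -9*z^5 + 48*z^4 + 39*z^3 - 18*z^2 - 27*z + 9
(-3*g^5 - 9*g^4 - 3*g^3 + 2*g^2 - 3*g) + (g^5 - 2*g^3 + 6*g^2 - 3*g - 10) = -2*g^5 - 9*g^4 - 5*g^3 + 8*g^2 - 6*g - 10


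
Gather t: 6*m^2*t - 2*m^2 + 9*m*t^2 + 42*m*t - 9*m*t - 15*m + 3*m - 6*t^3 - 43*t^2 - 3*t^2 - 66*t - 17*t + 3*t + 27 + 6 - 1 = -2*m^2 - 12*m - 6*t^3 + t^2*(9*m - 46) + t*(6*m^2 + 33*m - 80) + 32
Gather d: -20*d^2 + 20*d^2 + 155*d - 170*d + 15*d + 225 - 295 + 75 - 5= 0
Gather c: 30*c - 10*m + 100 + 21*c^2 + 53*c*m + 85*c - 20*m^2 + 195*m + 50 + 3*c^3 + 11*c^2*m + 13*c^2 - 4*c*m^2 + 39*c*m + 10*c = 3*c^3 + c^2*(11*m + 34) + c*(-4*m^2 + 92*m + 125) - 20*m^2 + 185*m + 150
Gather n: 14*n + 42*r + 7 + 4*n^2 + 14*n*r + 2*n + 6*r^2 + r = 4*n^2 + n*(14*r + 16) + 6*r^2 + 43*r + 7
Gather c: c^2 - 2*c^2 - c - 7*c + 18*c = -c^2 + 10*c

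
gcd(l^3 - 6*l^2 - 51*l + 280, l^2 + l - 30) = l - 5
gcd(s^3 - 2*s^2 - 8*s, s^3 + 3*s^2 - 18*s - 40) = s^2 - 2*s - 8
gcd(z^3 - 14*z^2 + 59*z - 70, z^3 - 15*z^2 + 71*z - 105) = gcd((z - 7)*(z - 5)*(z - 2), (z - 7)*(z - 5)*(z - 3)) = z^2 - 12*z + 35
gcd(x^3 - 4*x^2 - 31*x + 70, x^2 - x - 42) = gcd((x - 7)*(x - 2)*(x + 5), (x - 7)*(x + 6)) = x - 7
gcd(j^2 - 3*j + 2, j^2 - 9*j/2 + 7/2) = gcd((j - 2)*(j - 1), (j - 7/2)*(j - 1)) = j - 1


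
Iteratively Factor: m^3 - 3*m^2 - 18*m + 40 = (m - 2)*(m^2 - m - 20) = (m - 2)*(m + 4)*(m - 5)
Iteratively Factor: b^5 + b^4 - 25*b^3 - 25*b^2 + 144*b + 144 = (b + 1)*(b^4 - 25*b^2 + 144) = (b + 1)*(b + 4)*(b^3 - 4*b^2 - 9*b + 36) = (b - 3)*(b + 1)*(b + 4)*(b^2 - b - 12) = (b - 3)*(b + 1)*(b + 3)*(b + 4)*(b - 4)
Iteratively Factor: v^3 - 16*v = (v + 4)*(v^2 - 4*v) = (v - 4)*(v + 4)*(v)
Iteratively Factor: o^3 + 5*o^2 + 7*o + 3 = (o + 3)*(o^2 + 2*o + 1) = (o + 1)*(o + 3)*(o + 1)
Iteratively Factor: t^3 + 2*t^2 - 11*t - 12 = (t - 3)*(t^2 + 5*t + 4) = (t - 3)*(t + 4)*(t + 1)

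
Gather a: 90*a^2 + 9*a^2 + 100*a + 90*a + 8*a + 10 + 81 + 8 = 99*a^2 + 198*a + 99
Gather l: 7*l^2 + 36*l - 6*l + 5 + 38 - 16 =7*l^2 + 30*l + 27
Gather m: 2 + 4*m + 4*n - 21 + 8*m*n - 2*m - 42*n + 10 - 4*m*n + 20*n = m*(4*n + 2) - 18*n - 9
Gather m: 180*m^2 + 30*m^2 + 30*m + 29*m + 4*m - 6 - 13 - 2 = 210*m^2 + 63*m - 21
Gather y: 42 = 42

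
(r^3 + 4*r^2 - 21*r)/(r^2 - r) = (r^2 + 4*r - 21)/(r - 1)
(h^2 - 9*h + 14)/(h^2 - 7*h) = (h - 2)/h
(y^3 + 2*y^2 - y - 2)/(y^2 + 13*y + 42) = (y^3 + 2*y^2 - y - 2)/(y^2 + 13*y + 42)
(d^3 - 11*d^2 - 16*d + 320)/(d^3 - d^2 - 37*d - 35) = (d^2 - 16*d + 64)/(d^2 - 6*d - 7)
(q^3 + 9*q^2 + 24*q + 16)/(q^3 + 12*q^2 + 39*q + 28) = (q + 4)/(q + 7)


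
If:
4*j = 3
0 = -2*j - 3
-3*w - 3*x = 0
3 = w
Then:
No Solution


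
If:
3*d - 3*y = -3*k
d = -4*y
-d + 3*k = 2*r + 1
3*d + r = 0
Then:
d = 4/5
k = -1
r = -12/5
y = -1/5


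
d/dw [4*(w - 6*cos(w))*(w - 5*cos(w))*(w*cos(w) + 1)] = -4*w^3*sin(w) + 44*w^2*sin(2*w) + 12*w^2*cos(w) - 46*w*sin(w) - 90*w*sin(3*w) - 44*w*cos(2*w) - 36*w - 120*sin(2*w) + 46*cos(w) + 30*cos(3*w)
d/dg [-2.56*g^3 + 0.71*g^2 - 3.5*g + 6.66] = -7.68*g^2 + 1.42*g - 3.5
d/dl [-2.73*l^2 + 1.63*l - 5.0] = 1.63 - 5.46*l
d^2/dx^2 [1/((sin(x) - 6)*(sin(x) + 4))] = (-4*sin(x)^4 + 6*sin(x)^3 - 94*sin(x)^2 + 36*sin(x) + 56)/((sin(x) - 6)^3*(sin(x) + 4)^3)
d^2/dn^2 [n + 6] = 0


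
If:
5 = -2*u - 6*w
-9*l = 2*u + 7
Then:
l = 2*w/3 - 2/9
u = -3*w - 5/2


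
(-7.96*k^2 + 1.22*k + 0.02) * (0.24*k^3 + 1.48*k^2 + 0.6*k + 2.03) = -1.9104*k^5 - 11.488*k^4 - 2.9656*k^3 - 15.3972*k^2 + 2.4886*k + 0.0406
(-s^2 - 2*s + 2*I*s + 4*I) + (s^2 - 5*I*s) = -2*s - 3*I*s + 4*I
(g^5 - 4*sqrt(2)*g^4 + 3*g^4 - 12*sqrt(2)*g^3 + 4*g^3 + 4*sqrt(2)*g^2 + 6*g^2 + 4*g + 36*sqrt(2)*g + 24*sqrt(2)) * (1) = g^5 - 4*sqrt(2)*g^4 + 3*g^4 - 12*sqrt(2)*g^3 + 4*g^3 + 4*sqrt(2)*g^2 + 6*g^2 + 4*g + 36*sqrt(2)*g + 24*sqrt(2)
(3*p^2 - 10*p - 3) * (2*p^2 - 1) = 6*p^4 - 20*p^3 - 9*p^2 + 10*p + 3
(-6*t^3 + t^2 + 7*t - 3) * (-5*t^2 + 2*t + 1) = 30*t^5 - 17*t^4 - 39*t^3 + 30*t^2 + t - 3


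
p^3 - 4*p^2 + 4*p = p*(p - 2)^2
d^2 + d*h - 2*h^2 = (d - h)*(d + 2*h)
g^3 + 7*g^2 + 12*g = g*(g + 3)*(g + 4)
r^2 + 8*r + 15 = (r + 3)*(r + 5)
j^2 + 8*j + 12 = (j + 2)*(j + 6)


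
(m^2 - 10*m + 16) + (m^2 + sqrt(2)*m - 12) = 2*m^2 - 10*m + sqrt(2)*m + 4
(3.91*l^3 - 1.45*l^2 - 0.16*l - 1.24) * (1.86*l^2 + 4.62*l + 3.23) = 7.2726*l^5 + 15.3672*l^4 + 5.6327*l^3 - 7.7291*l^2 - 6.2456*l - 4.0052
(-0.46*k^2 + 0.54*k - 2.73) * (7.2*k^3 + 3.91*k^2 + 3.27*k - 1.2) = -3.312*k^5 + 2.0894*k^4 - 19.0488*k^3 - 8.3565*k^2 - 9.5751*k + 3.276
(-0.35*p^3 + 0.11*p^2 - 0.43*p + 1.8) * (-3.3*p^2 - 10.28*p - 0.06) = 1.155*p^5 + 3.235*p^4 + 0.3092*p^3 - 1.5262*p^2 - 18.4782*p - 0.108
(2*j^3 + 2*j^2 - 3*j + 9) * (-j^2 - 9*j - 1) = -2*j^5 - 20*j^4 - 17*j^3 + 16*j^2 - 78*j - 9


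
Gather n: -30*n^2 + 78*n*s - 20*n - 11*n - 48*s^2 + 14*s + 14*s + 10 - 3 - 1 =-30*n^2 + n*(78*s - 31) - 48*s^2 + 28*s + 6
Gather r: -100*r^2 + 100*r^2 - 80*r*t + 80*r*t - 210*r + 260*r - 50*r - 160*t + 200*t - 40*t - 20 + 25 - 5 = 0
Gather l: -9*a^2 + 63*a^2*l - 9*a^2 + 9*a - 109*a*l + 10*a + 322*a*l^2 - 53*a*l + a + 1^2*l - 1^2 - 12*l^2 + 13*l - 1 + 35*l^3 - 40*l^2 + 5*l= -18*a^2 + 20*a + 35*l^3 + l^2*(322*a - 52) + l*(63*a^2 - 162*a + 19) - 2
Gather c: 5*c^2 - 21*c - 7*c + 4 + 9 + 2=5*c^2 - 28*c + 15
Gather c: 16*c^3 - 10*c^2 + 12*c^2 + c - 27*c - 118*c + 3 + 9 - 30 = 16*c^3 + 2*c^2 - 144*c - 18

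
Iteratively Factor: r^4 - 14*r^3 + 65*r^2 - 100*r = (r - 5)*(r^3 - 9*r^2 + 20*r) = r*(r - 5)*(r^2 - 9*r + 20) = r*(r - 5)*(r - 4)*(r - 5)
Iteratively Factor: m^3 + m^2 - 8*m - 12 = (m + 2)*(m^2 - m - 6) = (m + 2)^2*(m - 3)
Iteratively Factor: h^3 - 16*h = (h)*(h^2 - 16) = h*(h - 4)*(h + 4)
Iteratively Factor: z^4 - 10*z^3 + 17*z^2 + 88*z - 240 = (z + 3)*(z^3 - 13*z^2 + 56*z - 80) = (z - 5)*(z + 3)*(z^2 - 8*z + 16) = (z - 5)*(z - 4)*(z + 3)*(z - 4)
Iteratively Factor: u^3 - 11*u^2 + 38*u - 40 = (u - 4)*(u^2 - 7*u + 10) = (u - 5)*(u - 4)*(u - 2)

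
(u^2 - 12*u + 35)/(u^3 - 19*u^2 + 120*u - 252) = (u - 5)/(u^2 - 12*u + 36)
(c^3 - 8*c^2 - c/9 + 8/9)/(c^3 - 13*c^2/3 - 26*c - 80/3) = (9*c^2 - 1)/(3*(3*c^2 + 11*c + 10))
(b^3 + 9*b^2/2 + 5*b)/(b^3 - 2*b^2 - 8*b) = (b + 5/2)/(b - 4)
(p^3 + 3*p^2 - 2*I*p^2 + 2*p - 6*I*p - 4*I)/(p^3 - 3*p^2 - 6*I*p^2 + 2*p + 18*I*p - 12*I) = (p^3 + p^2*(3 - 2*I) + p*(2 - 6*I) - 4*I)/(p^3 + p^2*(-3 - 6*I) + p*(2 + 18*I) - 12*I)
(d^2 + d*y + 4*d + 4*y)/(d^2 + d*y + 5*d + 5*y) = (d + 4)/(d + 5)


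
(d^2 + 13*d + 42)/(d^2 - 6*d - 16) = (d^2 + 13*d + 42)/(d^2 - 6*d - 16)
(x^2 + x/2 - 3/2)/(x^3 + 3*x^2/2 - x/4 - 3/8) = 4*(x - 1)/(4*x^2 - 1)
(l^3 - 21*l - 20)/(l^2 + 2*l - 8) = (l^2 - 4*l - 5)/(l - 2)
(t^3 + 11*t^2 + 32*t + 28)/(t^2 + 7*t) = t + 4 + 4/t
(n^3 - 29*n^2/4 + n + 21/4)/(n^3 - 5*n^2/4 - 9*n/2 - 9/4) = (n^2 - 8*n + 7)/(n^2 - 2*n - 3)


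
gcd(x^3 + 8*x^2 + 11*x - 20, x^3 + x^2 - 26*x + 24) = x - 1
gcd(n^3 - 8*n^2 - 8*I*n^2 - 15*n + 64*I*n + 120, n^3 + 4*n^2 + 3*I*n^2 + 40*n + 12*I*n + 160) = n - 5*I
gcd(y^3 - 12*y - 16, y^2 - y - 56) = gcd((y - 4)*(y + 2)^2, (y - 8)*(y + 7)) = 1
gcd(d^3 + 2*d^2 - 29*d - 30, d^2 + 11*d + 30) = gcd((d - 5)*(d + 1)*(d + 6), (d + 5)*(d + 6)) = d + 6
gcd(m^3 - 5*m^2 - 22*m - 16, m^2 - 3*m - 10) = m + 2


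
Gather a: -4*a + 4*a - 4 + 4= 0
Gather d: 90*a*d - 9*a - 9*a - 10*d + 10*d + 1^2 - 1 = 90*a*d - 18*a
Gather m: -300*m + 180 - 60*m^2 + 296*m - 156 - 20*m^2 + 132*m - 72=-80*m^2 + 128*m - 48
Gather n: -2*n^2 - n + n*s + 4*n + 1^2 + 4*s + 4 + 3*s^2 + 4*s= -2*n^2 + n*(s + 3) + 3*s^2 + 8*s + 5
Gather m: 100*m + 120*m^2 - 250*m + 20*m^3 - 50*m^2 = 20*m^3 + 70*m^2 - 150*m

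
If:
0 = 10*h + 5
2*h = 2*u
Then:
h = -1/2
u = -1/2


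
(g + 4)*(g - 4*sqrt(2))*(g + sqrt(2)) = g^3 - 3*sqrt(2)*g^2 + 4*g^2 - 12*sqrt(2)*g - 8*g - 32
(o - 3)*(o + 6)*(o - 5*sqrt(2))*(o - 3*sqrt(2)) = o^4 - 8*sqrt(2)*o^3 + 3*o^3 - 24*sqrt(2)*o^2 + 12*o^2 + 90*o + 144*sqrt(2)*o - 540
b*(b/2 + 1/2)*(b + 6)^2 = b^4/2 + 13*b^3/2 + 24*b^2 + 18*b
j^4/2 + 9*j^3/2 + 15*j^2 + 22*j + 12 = (j/2 + 1)*(j + 2)^2*(j + 3)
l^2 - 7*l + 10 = (l - 5)*(l - 2)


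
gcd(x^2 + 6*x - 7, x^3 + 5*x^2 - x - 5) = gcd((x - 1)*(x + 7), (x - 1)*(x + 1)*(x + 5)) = x - 1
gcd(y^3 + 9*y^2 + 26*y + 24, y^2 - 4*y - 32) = y + 4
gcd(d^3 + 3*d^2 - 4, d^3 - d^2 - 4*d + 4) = d^2 + d - 2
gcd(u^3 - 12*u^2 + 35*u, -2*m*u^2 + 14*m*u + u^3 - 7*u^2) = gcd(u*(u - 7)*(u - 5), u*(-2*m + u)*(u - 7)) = u^2 - 7*u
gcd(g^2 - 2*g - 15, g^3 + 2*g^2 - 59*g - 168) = g + 3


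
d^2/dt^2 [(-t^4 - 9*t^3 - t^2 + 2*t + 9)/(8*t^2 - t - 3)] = 2*(-64*t^6 + 24*t^5 + 69*t^4 - 129*t^3 + 1521*t^2 - 315*t + 210)/(512*t^6 - 192*t^5 - 552*t^4 + 143*t^3 + 207*t^2 - 27*t - 27)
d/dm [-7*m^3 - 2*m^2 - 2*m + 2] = -21*m^2 - 4*m - 2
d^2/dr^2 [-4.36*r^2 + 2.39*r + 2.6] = -8.72000000000000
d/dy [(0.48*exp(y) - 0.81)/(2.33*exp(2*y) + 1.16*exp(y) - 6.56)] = (-1.1184*exp(2*y) + 3.7746*exp(y) - 2.2092)*exp(y)/(5.4289*exp(4*y) + 5.4056*exp(3*y) - 29.224*exp(2*y) - 15.2192*exp(y) + 43.0336)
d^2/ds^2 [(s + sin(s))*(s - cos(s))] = sqrt(2)*s*cos(s + pi/4) + 2*sin(2*s) + 2*sqrt(2)*sin(s + pi/4) + 2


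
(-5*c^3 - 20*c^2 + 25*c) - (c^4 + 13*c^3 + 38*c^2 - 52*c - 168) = -c^4 - 18*c^3 - 58*c^2 + 77*c + 168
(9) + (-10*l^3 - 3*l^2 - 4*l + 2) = -10*l^3 - 3*l^2 - 4*l + 11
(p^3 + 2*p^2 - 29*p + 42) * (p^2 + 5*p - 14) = p^5 + 7*p^4 - 33*p^3 - 131*p^2 + 616*p - 588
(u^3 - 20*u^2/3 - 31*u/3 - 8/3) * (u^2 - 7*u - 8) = u^5 - 41*u^4/3 + 85*u^3/3 + 123*u^2 + 304*u/3 + 64/3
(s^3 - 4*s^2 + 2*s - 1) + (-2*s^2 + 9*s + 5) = s^3 - 6*s^2 + 11*s + 4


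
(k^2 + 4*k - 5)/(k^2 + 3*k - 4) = (k + 5)/(k + 4)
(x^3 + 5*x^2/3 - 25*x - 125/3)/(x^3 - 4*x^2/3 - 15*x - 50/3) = (x + 5)/(x + 2)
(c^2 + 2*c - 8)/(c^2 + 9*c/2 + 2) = 2*(c - 2)/(2*c + 1)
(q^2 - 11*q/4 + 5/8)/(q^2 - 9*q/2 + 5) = (q - 1/4)/(q - 2)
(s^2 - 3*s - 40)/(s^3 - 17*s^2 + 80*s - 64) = (s + 5)/(s^2 - 9*s + 8)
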